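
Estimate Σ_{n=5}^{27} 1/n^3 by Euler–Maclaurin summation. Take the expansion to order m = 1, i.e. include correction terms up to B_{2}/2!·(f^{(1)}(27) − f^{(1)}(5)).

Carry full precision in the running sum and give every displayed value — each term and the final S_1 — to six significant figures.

∫_5^27 1/x^3 dx evaluates to 0.0193141.
½[f(5) + f(27)] = ½[0.00800000 + 5.08053e-05] = 0.00402540.
Running total after boundary: 0.0233395.
Order-1 term: 1/12 · (-5.64503e-06 − (-0.00480000)) = 0.000399530.

S_1 ≈ 0.0237391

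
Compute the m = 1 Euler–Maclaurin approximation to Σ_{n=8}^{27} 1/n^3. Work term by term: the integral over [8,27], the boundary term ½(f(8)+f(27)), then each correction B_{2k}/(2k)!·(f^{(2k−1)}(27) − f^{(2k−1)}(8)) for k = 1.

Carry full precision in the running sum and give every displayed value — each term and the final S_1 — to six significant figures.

Integral: ∫_8^27 1/x^3 dx = 0.00712663.
Endpoint term: (f(8) + f(27))/2 = (0.00195312 + 5.08053e-05)/2 = 0.00100197.
Running total after boundary: 0.00812859.
k=1: B_{2}/(2)! × [f^{(1)}(27) − f^{(1)}(8)] = 1/12 × (-5.64503e-06 − (-0.000732422)) = 6.05647e-05.

S_1 ≈ 0.00818916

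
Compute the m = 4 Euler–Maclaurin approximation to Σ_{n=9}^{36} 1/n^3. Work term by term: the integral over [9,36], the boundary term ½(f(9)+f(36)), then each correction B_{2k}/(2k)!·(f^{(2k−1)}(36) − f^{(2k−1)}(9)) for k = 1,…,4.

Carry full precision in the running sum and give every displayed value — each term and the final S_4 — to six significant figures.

∫_9^36 1/x^3 dx evaluates to 0.00578704.
½[f(9) + f(36)] = ½[0.00137174 + 2.14335e-05] = 0.000696588.
So far: 0.00648362.
Correction k=1: B_{2}/2! · (f^{(1)}(36) − f^{(1)}(9)) = 1/12 · (-1.78612e-06 − (-0.000457247)) = 3.79551e-05.
Running total after k=1: 0.00652158.
Correction k=2: B_{4}/4! · (f^{(3)}(36) − f^{(3)}(9)) = −1/720 · (-2.75636e-08 − (-0.000112901)) = -1.56768e-07.
Running total after k=2: 0.00652142.
Correction k=3: B_{6}/6! · (f^{(5)}(36) − f^{(5)}(9)) = 1/30240 · (-8.93265e-10 − (-5.85410e-05)) = 1.93585e-09.
Running total after k=3: 0.00652143.
Correction k=4: B_{8}/8! · (f^{(7)}(36) − f^{(7)}(9)) = −1/1209600 · (-4.96259e-11 − (-5.20365e-05)) = -4.30195e-11.

S_4 ≈ 0.00652143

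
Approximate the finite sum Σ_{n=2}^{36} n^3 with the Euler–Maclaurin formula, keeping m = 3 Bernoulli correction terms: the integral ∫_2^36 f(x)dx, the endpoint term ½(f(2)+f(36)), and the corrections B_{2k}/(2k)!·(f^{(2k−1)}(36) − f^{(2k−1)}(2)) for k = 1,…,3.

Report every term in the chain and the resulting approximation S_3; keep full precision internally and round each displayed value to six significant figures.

Integral: ∫_2^36 x^3 dx = 419900.
Boundary: ½(f(2) + f(36)) = ½(8.00000 + 46656.0) = 23332.0.
Running total after boundary: 443232.
Order-1 term: 1/12 · (3888.00 − 12.0000) = 323.000.
Running total after k=1: 443555.
Order-2 term: −1/720 · (6.00000 − 6.00000) = 0.00000.
Running total after k=2: 443555.
Order-3 term: 1/30240 · (0.00000 − 0.00000) = 0.00000.

S_3 ≈ 443555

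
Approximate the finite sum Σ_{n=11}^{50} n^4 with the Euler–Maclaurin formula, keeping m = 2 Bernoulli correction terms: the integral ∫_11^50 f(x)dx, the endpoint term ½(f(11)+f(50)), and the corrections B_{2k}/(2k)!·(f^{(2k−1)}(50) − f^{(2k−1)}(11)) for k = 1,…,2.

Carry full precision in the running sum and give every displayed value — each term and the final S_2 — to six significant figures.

S_2 ≈ 6.56413e+07

Integral: ∫_11^50 x^4 dx = 6.24678e+07.
Endpoint term: (f(11) + f(50))/2 = (14641.0 + 6.25000e+06)/2 = 3.13232e+06.
Integral + boundary = 6.56001e+07.
Order-1 term: 1/12 · (500000 − 5324.00) = 41223.0.
After k=1: 6.56413e+07.
Order-2 term: −1/720 · (1200.00 − 264.000) = -1.30000.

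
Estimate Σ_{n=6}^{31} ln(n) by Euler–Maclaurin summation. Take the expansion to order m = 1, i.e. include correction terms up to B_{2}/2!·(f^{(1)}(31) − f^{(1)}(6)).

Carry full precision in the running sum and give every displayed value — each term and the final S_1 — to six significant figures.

S_1 ≈ 73.3047

Integral: ∫_6^31 ln(x) dx = 70.7030.
½[f(6) + f(31)] = ½[1.79176 + 3.43399] = 2.61287.
Running total after boundary: 73.3159.
Order-1 term: 1/12 · (0.0322581 − 0.166667) = -0.0112007.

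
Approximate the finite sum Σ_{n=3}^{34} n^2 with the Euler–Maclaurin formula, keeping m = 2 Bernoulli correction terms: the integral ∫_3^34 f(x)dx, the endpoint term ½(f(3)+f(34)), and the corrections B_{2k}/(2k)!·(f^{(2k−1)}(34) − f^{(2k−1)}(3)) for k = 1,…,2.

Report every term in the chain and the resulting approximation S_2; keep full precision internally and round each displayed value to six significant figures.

S_2 ≈ 13680.0

The integral term ∫_3^34 x^2 dx = 13092.3.
Boundary: ½(f(3) + f(34)) = ½(9.00000 + 1156.00) = 582.500.
So far: 13674.8.
k=1: B_{2}/(2)! × [f^{(1)}(34) − f^{(1)}(3)] = 1/12 × (68.0000 − 6.00000) = 5.16667.
After k=1: 13680.0.
k=2: B_{4}/(4)! × [f^{(3)}(34) − f^{(3)}(3)] = −1/720 × (0.00000 − 0.00000) = 0.00000.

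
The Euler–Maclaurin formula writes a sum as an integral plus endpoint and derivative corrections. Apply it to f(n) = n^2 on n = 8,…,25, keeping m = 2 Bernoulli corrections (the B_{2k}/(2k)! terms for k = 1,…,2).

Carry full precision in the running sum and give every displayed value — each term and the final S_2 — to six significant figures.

Integral: ∫_8^25 x^2 dx = 5037.67.
Endpoint term: (f(8) + f(25))/2 = (64.0000 + 625.000)/2 = 344.500.
Integral + boundary = 5382.17.
k=1: B_{2}/(2)! × [f^{(1)}(25) − f^{(1)}(8)] = 1/12 × (50.0000 − 16.0000) = 2.83333.
Running total after k=1: 5385.00.
k=2: B_{4}/(4)! × [f^{(3)}(25) − f^{(3)}(8)] = −1/720 × (0.00000 − 0.00000) = 0.00000.

S_2 ≈ 5385.00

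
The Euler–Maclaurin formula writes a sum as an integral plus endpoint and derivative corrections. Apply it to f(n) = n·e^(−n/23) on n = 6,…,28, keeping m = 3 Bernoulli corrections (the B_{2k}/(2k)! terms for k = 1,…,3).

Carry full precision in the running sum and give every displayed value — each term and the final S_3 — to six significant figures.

S_3 ≈ 173.037

∫_6^28 x·e^(−x/23) dx evaluates to 166.635.
½[f(6) + f(28)] = ½[4.62229 + 8.28804] = 6.45516.
Running total after boundary: 173.090.
k=1: B_{2}/(2)! × [f^{(1)}(28) − f^{(1)}(6)] = 1/12 × (-0.0643481 − 0.569412) = -0.0528134.
Running total after k=1: 173.037.
k=2: B_{4}/(4)! × [f^{(3)}(28) − f^{(3)}(6)] = −1/720 × (0.000997457 − 0.00398899) = 4.15491e-06.
Running total after k=2: 173.037.
k=3: B_{6}/(6)! × [f^{(5)}(28) − f^{(5)}(6)] = 1/30240 × (4.00105e-06 − 1.30465e-05) = -2.99121e-10.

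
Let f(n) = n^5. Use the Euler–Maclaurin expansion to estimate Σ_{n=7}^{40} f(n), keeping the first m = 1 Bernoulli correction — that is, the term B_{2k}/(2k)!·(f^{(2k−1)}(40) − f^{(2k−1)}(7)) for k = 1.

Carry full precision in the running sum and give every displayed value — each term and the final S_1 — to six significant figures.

The integral term ∫_7^40 x^5 dx = 6.82647e+08.
½[f(7) + f(40)] = ½[16807.0 + 1.02400e+08] = 5.12084e+07.
Integral + boundary = 7.33855e+08.
k=1: B_{2}/(2)! × [f^{(1)}(40) − f^{(1)}(7)] = 1/12 × (1.28000e+07 − 12005.0) = 1.06567e+06.

S_1 ≈ 7.34921e+08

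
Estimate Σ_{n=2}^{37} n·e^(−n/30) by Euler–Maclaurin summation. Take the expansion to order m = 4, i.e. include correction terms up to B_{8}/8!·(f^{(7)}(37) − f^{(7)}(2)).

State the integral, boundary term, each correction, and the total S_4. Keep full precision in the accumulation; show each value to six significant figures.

S_4 ≈ 318.780

The integral term ∫_2^37 x·e^(−x/30) dx = 312.534.
½[f(2) + f(37)] = ½[1.87101 + 10.7788] = 6.32492.
Integral + boundary = 318.859.
Correction k=1: B_{2}/2! · (f^{(1)}(37) − f^{(1)}(2)) = 1/12 · (-0.0679746 − 0.873140) = -0.0784262.
After k=1: 318.780.
Correction k=2: B_{4}/4! · (f^{(3)}(37) − f^{(3)}(2)) = −1/720 · (0.000571850 − 0.00304906) = 3.44057e-06.
After k=2: 318.780.
Correction k=3: B_{6}/6! · (f^{(5)}(37) − f^{(5)}(2)) = 1/30240 · (1.35470e-06 − 5.69774e-06) = -1.43619e-10.
After k=3: 318.780.
Correction k=4: B_{8}/8! · (f^{(7)}(37) − f^{(7)}(2)) = −1/1209600 · (2.30445e-09 − 8.89737e-09) = 5.45049e-15.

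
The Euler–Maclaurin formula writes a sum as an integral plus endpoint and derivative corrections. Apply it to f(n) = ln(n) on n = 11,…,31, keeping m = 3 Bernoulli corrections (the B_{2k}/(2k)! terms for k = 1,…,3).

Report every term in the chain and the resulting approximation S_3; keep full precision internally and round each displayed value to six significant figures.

Integral: ∫_11^31 ln(x) dx = 60.0768.
½[f(11) + f(31)] = ½[2.39790 + 3.43399] = 2.91594.
Integral + boundary = 62.9927.
Order-1 term: 1/12 · (0.0322581 − 0.0909091) = -0.00488759.
Partial sum through k=1: 62.9878.
Order-2 term: −1/720 · (6.71344e-05 − 0.00150263) = 1.99374e-06.
Partial sum through k=2: 62.9878.
Order-3 term: 1/30240 · (8.38306e-07 − 0.000149021) = -4.90023e-09.

S_3 ≈ 62.9878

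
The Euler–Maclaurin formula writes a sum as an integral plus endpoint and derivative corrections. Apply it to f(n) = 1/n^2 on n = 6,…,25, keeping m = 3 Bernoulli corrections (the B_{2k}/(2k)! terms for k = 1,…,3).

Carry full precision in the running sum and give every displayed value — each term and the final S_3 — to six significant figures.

S_3 ≈ 0.142112

∫_6^25 1/x^2 dx evaluates to 0.126667.
Endpoint term: (f(6) + f(25))/2 = (0.0277778 + 0.00160000)/2 = 0.0146889.
So far: 0.141356.
Correction k=1: B_{2}/2! · (f^{(1)}(25) − f^{(1)}(6)) = 1/12 · (-0.000128000 − (-0.00925926)) = 0.000760938.
After k=1: 0.142116.
Correction k=2: B_{4}/4! · (f^{(3)}(25) − f^{(3)}(6)) = −1/720 · (-2.45760e-06 − (-0.00308642)) = -4.28328e-06.
After k=2: 0.142112.
Correction k=3: B_{6}/6! · (f^{(5)}(25) − f^{(5)}(6)) = 1/30240 · (-1.17965e-07 − (-0.00257202)) = 8.50496e-08.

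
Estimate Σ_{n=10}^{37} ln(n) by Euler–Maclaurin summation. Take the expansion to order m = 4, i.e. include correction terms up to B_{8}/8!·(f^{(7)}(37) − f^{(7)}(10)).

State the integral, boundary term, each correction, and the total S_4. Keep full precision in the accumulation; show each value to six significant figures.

S_4 ≈ 86.5288

Integral: ∫_10^37 ln(x) dx = 83.5781.
Endpoint term: (f(10) + f(37))/2 = (2.30259 + 3.61092)/2 = 2.95675.
Integral + boundary = 86.5349.
Correction k=1: B_{2}/2! · (f^{(1)}(37) − f^{(1)}(10)) = 1/12 · (0.0270270 − 0.100000) = -0.00608108.
Partial sum through k=1: 86.5288.
Correction k=2: B_{4}/4! · (f^{(3)}(37) − f^{(3)}(10)) = −1/720 · (3.94843e-05 − 0.00200000) = 2.72294e-06.
Partial sum through k=2: 86.5288.
Correction k=3: B_{6}/6! · (f^{(5)}(37) − f^{(5)}(10)) = 1/30240 · (3.46101e-07 − 0.000240000) = -7.92506e-09.
Partial sum through k=3: 86.5288.
Correction k=4: B_{8}/8! · (f^{(7)}(37) − f^{(7)}(10)) = −1/1209600 · (7.58439e-09 − 7.20000e-05) = 5.95175e-11.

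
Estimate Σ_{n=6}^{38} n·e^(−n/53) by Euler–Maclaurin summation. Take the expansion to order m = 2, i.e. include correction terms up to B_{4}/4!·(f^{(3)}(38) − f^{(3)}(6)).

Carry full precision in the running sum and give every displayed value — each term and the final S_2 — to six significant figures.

S_2 ≈ 449.499

The integral term ∫_6^38 x·e^(−x/53) dx = 437.599.
Endpoint term: (f(6) + f(38))/2 = (5.35779 + 18.5525)/2 = 11.9552.
So far: 449.554.
Order-1 term: 1/12 · (0.138177 − 0.791875) = -0.0544749.
Running total after k=1: 449.499.
Order-2 term: −1/720 · (0.000396805 − 0.000917695) = 7.23459e-07.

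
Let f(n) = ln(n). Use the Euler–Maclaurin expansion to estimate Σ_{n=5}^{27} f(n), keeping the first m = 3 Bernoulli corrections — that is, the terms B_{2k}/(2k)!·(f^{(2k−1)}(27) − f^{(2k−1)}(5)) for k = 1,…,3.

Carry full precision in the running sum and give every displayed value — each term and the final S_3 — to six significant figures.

S_3 ≈ 61.3795

The integral term ∫_5^27 ln(x) dx = 58.9404.
½[f(5) + f(27)] = ½[1.60944 + 3.29584] = 2.45264.
Running total after boundary: 61.3930.
Correction k=1: B_{2}/2! · (f^{(1)}(27) − f^{(1)}(5)) = 1/12 · (0.0370370 − 0.200000) = -0.0135802.
Running total after k=1: 61.3795.
Correction k=2: B_{4}/4! · (f^{(3)}(27) − f^{(3)}(5)) = −1/720 · (0.000101611 − 0.0160000) = 2.20811e-05.
Running total after k=2: 61.3795.
Correction k=3: B_{6}/6! · (f^{(5)}(27) − f^{(5)}(5)) = 1/30240 · (1.67260e-06 − 0.00768000) = -2.53913e-07.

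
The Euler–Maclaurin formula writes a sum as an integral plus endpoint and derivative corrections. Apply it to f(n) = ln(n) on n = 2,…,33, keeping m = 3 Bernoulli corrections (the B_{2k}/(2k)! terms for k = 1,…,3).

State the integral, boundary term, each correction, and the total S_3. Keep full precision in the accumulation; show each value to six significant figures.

Integral: ∫_2^33 ln(x) dx = 82.9985.
Boundary: ½(f(2) + f(33)) = ½(0.693147 + 3.49651) = 2.09483.
Running total after boundary: 85.0933.
k=1: B_{2}/(2)! × [f^{(1)}(33) − f^{(1)}(2)] = 1/12 × (0.0303030 − 0.500000) = -0.0391414.
After k=1: 85.0541.
k=2: B_{4}/(4)! × [f^{(3)}(33) − f^{(3)}(2)] = −1/720 × (5.56529e-05 − 0.250000) = 0.000347145.
After k=2: 85.0545.
k=3: B_{6}/(6)! × [f^{(5)}(33) − f^{(5)}(2)] = 1/30240 × (6.13256e-07 − 0.750000) = -2.48016e-05.

S_3 ≈ 85.0545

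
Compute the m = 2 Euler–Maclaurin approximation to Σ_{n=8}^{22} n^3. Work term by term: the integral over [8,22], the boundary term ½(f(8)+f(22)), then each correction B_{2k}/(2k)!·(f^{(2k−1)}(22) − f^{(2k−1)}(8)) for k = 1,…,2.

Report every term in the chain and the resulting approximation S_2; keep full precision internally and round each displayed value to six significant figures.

S_2 ≈ 63225.0

∫_8^22 x^3 dx evaluates to 57540.0.
½[f(8) + f(22)] = ½[512.000 + 10648.0] = 5580.00.
Integral + boundary = 63120.0.
Order-1 term: 1/12 · (1452.00 − 192.000) = 105.000.
Running total after k=1: 63225.0.
Order-2 term: −1/720 · (6.00000 − 6.00000) = 0.00000.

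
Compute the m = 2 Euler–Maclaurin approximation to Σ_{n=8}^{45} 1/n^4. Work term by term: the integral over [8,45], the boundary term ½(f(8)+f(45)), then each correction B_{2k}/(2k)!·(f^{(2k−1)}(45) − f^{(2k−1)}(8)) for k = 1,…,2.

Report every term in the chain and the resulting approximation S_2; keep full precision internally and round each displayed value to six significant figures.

S_2 ≈ 0.000779667

The integral term ∫_8^45 1/x^4 dx = 0.000647384.
Boundary: ½(f(8) + f(45)) = ½(0.000244141 + 2.43865e-07) = 0.000122192.
Running total after boundary: 0.000769576.
Order-1 term: 1/12 · (-2.16769e-08 − (-0.000122070)) = 1.01707e-05.
Partial sum through k=1: 0.000779747.
Order-2 term: −1/720 · (-3.21139e-10 − (-5.72205e-05)) = -7.94724e-08.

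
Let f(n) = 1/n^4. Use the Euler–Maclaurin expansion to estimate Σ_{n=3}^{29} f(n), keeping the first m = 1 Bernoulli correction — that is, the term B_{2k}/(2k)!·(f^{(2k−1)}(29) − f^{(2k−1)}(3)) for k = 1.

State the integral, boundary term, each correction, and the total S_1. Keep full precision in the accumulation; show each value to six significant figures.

S_1 ≈ 0.0198773

∫_3^29 1/x^4 dx evaluates to 0.0123320.
Endpoint term: (f(3) + f(29))/2 = (0.0123457 + 1.41387e-06)/2 = 0.00617355.
So far: 0.0185056.
Order-1 term: 1/12 · (-1.95016e-07 − (-0.0164609)) = 0.00137173.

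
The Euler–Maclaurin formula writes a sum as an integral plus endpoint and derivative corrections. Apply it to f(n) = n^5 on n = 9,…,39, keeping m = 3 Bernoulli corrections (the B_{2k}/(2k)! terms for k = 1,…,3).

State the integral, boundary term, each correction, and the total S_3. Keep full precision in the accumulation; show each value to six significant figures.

S_3 ≈ 6.32471e+08

∫_9^39 x^5 dx evaluates to 5.86369e+08.
Boundary: ½(f(9) + f(39)) = ½(59049.0 + 9.02242e+07) = 4.51416e+07.
Running total after boundary: 6.31510e+08.
Order-1 term: 1/12 · (1.15672e+07 − 32805.0) = 961200.
Partial sum through k=1: 6.32472e+08.
Order-2 term: −1/720 · (91260.0 − 4860.00) = -120.000.
Partial sum through k=2: 6.32471e+08.
Order-3 term: 1/30240 · (120.000 − 120.000) = 0.00000.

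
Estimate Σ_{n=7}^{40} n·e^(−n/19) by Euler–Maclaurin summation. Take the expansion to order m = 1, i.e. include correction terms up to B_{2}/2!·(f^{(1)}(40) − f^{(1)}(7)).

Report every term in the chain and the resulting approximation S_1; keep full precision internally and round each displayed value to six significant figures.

The integral term ∫_7^40 x·e^(−x/19) dx = 205.209.
Endpoint term: (f(7) + f(40))/2 = (4.84278 + 4.87254)/2 = 4.85766.
Running total after boundary: 210.067.
k=1: B_{2}/(2)! × [f^{(1)}(40) − f^{(1)}(7)] = 1/12 × (-0.134636 − 0.436943) = -0.0476316.

S_1 ≈ 210.019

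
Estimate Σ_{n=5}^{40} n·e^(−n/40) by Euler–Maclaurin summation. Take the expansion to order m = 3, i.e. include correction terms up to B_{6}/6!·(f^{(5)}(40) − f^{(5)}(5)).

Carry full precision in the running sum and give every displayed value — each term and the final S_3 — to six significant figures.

S_3 ≈ 420.780

Integral: ∫_5^40 x·e^(−x/40) dx = 411.280.
½[f(5) + f(40)] = ½[4.41248 + 14.7152] = 9.56383.
Running total after boundary: 420.844.
Correction k=1: B_{2}/2! · (f^{(1)}(40) − f^{(1)}(5)) = 1/12 · (0.00000 − 0.772185) = -0.0643487.
Running total after k=1: 420.780.
Correction k=2: B_{4}/4! · (f^{(3)}(40) − f^{(3)}(5)) = −1/720 · (0.000459849 − 0.00158574) = 1.56373e-06.
Running total after k=2: 420.780.
Correction k=3: B_{6}/6! · (f^{(5)}(40) − f^{(5)}(5)) = 1/30240 · (5.74812e-07 − 1.68054e-06) = -3.65650e-11.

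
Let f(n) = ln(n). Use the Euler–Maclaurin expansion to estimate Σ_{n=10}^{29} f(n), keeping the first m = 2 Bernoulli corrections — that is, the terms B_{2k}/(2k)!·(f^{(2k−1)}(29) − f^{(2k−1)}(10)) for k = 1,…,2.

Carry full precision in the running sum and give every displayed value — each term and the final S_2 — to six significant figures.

S_2 ≈ 58.4552

Integral: ∫_10^29 ln(x) dx = 55.6257.
Boundary: ½(f(10) + f(29)) = ½(2.30259 + 3.36730) = 2.83494.
Integral + boundary = 58.4607.
Correction k=1: B_{2}/2! · (f^{(1)}(29) − f^{(1)}(10)) = 1/12 · (0.0344828 − 0.100000) = -0.00545977.
After k=1: 58.4552.
Correction k=2: B_{4}/4! · (f^{(3)}(29) − f^{(3)}(10)) = −1/720 · (8.20042e-05 − 0.00200000) = 2.66388e-06.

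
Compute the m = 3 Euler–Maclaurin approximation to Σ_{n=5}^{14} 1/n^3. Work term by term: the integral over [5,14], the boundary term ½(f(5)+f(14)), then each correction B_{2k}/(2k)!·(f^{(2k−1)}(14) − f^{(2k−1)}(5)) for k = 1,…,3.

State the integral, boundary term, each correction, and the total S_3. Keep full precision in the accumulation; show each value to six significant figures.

Integral: ∫_5^14 1/x^3 dx = 0.0174490.
½[f(5) + f(14)] = ½[0.00800000 + 0.000364431] = 0.00418222.
Integral + boundary = 0.0216312.
k=1: B_{2}/(2)! × [f^{(1)}(14) − f^{(1)}(5)] = 1/12 × (-7.80925e-05 − (-0.00480000)) = 0.000393492.
Running total after k=1: 0.0220247.
k=2: B_{4}/(4)! × [f^{(3)}(14) − f^{(3)}(5)] = −1/720 × (-7.96862e-06 − (-0.00384000)) = -5.32227e-06.
Running total after k=2: 0.0220194.
k=3: B_{6}/(6)! × [f^{(5)}(14) − f^{(5)}(5)] = 1/30240 × (-1.70756e-06 − (-0.00645120)) = 2.13277e-07.

S_3 ≈ 0.0220196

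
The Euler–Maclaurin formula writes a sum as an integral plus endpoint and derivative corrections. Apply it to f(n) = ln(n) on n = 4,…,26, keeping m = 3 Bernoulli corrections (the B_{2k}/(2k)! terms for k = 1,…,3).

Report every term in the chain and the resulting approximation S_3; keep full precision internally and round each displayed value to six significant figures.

S_3 ≈ 59.4699

The integral term ∫_4^26 ln(x) dx = 57.1653.
Endpoint term: (f(4) + f(26))/2 = (1.38629 + 3.25810)/2 = 2.32220.
Integral + boundary = 59.4875.
k=1: B_{2}/(2)! × [f^{(1)}(26) − f^{(1)}(4)] = 1/12 × (0.0384615 − 0.250000) = -0.0176282.
After k=1: 59.4699.
k=2: B_{4}/(4)! × [f^{(3)}(26) − f^{(3)}(4)] = −1/720 × (0.000113792 − 0.0312500) = 4.32447e-05.
After k=2: 59.4699.
k=3: B_{6}/(6)! × [f^{(5)}(26) − f^{(5)}(4)] = 1/30240 × (2.01997e-06 − 0.0234375) = -7.74983e-07.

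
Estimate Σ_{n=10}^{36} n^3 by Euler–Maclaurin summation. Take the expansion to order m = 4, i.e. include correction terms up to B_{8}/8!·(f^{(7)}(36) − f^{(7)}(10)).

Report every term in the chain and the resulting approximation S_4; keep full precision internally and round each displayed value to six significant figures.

S_4 ≈ 441531

∫_10^36 x^3 dx evaluates to 417404.
Endpoint term: (f(10) + f(36))/2 = (1000.00 + 46656.0)/2 = 23828.0.
Integral + boundary = 441232.
Order-1 term: 1/12 · (3888.00 − 300.000) = 299.000.
Partial sum through k=1: 441531.
Order-2 term: −1/720 · (6.00000 − 6.00000) = 0.00000.
Partial sum through k=2: 441531.
Order-3 term: 1/30240 · (0.00000 − 0.00000) = 0.00000.
Partial sum through k=3: 441531.
Order-4 term: −1/1209600 · (0.00000 − 0.00000) = 0.00000.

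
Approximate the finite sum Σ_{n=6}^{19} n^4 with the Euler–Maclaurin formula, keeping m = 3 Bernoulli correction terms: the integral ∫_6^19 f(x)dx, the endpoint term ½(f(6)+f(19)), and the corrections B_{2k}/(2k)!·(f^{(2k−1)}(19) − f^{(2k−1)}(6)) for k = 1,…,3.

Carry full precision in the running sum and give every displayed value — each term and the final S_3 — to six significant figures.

Integral: ∫_6^19 x^4 dx = 493665.
Boundary: ½(f(6) + f(19)) = ½(1296.00 + 130321) = 65808.5.
So far: 559473.
Order-1 term: 1/12 · (27436.0 − 864.000) = 2214.33.
After k=1: 561687.
Order-2 term: −1/720 · (456.000 − 144.000) = -0.433333.
After k=2: 561687.
Order-3 term: 1/30240 · (0.00000 − 0.00000) = 0.00000.

S_3 ≈ 561687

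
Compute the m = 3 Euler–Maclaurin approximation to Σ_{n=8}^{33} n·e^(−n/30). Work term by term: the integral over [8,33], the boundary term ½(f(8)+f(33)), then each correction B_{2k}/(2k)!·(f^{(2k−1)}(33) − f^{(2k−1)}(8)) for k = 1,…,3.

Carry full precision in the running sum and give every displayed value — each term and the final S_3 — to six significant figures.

S_3 ≈ 252.538

∫_8^33 x·e^(−x/30) dx evaluates to 244.032.
½[f(8) + f(33)] = ½[6.12743 + 10.9847] = 8.55609.
So far: 252.588.
k=1: B_{2}/(2)! × [f^{(1)}(33) − f^{(1)}(8)] = 1/12 × (-0.0332871 − 0.561681) = -0.0495807.
Running total after k=1: 252.538.
k=2: B_{4}/(4)! × [f^{(3)}(33) − f^{(3)}(8)] = −1/720 × (0.000702728 − 0.00232615) = 2.25476e-06.
Running total after k=2: 252.538.
k=3: B_{6}/(6)! × [f^{(5)}(33) − f^{(5)}(8)] = 1/30240 × (1.60271e-06 − 4.47580e-06) = -9.50093e-11.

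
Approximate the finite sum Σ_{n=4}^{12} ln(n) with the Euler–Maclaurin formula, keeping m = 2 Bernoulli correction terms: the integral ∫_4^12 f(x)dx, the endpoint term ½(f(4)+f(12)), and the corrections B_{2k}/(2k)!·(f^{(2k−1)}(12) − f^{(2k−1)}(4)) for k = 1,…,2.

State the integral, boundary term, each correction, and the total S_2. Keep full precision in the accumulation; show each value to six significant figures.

S_2 ≈ 18.1955

∫_4^12 ln(x) dx evaluates to 16.2737.
½[f(4) + f(12)] = ½[1.38629 + 2.48491] = 1.93560.
So far: 18.2093.
Order-1 term: 1/12 · (0.0833333 − 0.250000) = -0.0138889.
Running total after k=1: 18.1954.
Order-2 term: −1/720 · (0.00115741 − 0.0312500) = 4.17953e-05.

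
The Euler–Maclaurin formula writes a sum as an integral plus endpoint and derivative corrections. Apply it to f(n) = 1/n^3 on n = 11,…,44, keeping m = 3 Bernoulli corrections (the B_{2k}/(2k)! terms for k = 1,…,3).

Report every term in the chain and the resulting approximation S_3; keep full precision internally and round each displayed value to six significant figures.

∫_11^44 1/x^3 dx evaluates to 0.00387397.
Boundary: ½(f(11) + f(44)) = ½(0.000751315 + 1.17393e-05) = 0.000381527.
Integral + boundary = 0.00425549.
Order-1 term: 1/12 · (-8.00406e-07 − (-0.000204904)) = 1.70086e-05.
Partial sum through k=1: 0.00427250.
Order-2 term: −1/720 · (-8.26866e-09 − (-3.38684e-05)) = -4.70280e-08.
Partial sum through k=2: 0.00427246.
Order-3 term: 1/30240 · (-1.79382e-10 − (-1.17560e-05)) = 3.88750e-10.

S_3 ≈ 0.00427246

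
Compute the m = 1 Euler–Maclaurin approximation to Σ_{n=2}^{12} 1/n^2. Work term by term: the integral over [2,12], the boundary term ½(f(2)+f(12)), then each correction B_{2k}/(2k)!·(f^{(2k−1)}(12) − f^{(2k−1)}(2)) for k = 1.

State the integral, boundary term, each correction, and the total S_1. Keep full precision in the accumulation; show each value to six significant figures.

S_1 ≈ 0.565876

∫_2^12 1/x^2 dx evaluates to 0.416667.
Endpoint term: (f(2) + f(12))/2 = (0.250000 + 0.00694444)/2 = 0.128472.
Running total after boundary: 0.545139.
Correction k=1: B_{2}/2! · (f^{(1)}(12) − f^{(1)}(2)) = 1/12 · (-0.00115741 − (-0.250000)) = 0.0207369.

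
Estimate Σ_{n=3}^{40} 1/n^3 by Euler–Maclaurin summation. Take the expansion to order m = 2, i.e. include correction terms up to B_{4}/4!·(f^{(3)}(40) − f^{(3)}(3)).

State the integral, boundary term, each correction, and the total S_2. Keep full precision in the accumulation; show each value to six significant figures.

Integral: ∫_3^40 1/x^3 dx = 0.0552431.
Endpoint term: (f(3) + f(40))/2 = (0.0370370 + 1.56250e-05)/2 = 0.0185263.
So far: 0.0737694.
Correction k=1: B_{2}/2! · (f^{(1)}(40) − f^{(1)}(3)) = 1/12 · (-1.17187e-06 − (-0.0370370)) = 0.00308632.
Partial sum through k=1: 0.0768557.
Correction k=2: B_{4}/4! · (f^{(3)}(40) − f^{(3)}(3)) = −1/720 · (-1.46484e-08 − (-0.0823045)) = -0.000114312.

S_2 ≈ 0.0767414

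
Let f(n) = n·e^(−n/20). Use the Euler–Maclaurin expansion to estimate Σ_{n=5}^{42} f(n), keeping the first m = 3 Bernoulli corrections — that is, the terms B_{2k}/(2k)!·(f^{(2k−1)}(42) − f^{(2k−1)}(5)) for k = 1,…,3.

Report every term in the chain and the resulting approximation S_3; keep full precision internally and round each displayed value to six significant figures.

S_3 ≈ 242.013

Integral: ∫_5^42 x·e^(−x/20) dx = 237.554.
Boundary: ½(f(5) + f(42)) = ½(3.89400 + 5.14317) = 4.51859.
Integral + boundary = 242.073.
Correction k=1: B_{2}/2! · (f^{(1)}(42) − f^{(1)}(5)) = 1/12 · (-0.134702 − 0.584101) = -0.0599002.
After k=1: 242.013.
Correction k=2: B_{4}/4! · (f^{(3)}(42) − f^{(3)}(5)) = −1/720 · (0.000275527 − 0.00535426) = 7.05379e-06.
After k=2: 242.013.
Correction k=3: B_{6}/6! · (f^{(5)}(42) − f^{(5)}(5)) = 1/30240 · (2.21952e-06 − 2.31206e-05) = -6.91175e-10.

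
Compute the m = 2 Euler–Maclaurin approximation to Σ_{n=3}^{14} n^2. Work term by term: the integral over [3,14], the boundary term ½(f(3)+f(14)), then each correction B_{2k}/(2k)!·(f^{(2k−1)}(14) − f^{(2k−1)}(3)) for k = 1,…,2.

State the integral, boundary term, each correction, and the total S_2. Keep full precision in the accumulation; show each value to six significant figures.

∫_3^14 x^2 dx evaluates to 905.667.
½[f(3) + f(14)] = ½[9.00000 + 196.000] = 102.500.
Integral + boundary = 1008.17.
k=1: B_{2}/(2)! × [f^{(1)}(14) − f^{(1)}(3)] = 1/12 × (28.0000 − 6.00000) = 1.83333.
Running total after k=1: 1010.00.
k=2: B_{4}/(4)! × [f^{(3)}(14) − f^{(3)}(3)] = −1/720 × (0.00000 − 0.00000) = 0.00000.

S_2 ≈ 1010.00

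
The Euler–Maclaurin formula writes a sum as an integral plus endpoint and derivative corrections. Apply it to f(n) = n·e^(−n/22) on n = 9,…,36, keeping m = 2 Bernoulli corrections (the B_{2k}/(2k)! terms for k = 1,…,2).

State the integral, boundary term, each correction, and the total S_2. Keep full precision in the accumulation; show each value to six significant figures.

S_2 ≈ 211.051

Integral: ∫_9^36 x·e^(−x/22) dx = 204.601.
Endpoint term: (f(9) + f(36))/2 = (5.97828 + 7.00872)/2 = 6.49350.
Running total after boundary: 211.094.
k=1: B_{2}/(2)! × [f^{(1)}(36) − f^{(1)}(9)] = 1/12 × (-0.123892 − 0.392514) = -0.0430338.
Partial sum through k=1: 211.051.
k=2: B_{4}/(4)! × [f^{(3)}(36) − f^{(3)}(9)] = −1/720 × (0.000548516 − 0.00355583) = 4.17682e-06.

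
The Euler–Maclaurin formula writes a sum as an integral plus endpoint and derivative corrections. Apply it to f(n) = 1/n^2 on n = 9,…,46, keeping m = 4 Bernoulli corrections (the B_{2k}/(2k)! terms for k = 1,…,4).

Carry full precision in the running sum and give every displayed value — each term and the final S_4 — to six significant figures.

S_4 ≈ 0.0960075

The integral term ∫_9^46 1/x^2 dx = 0.0893720.
Boundary: ½(f(9) + f(46)) = ½(0.0123457 + 0.000472590) = 0.00640913.
So far: 0.0957811.
Correction k=1: B_{2}/2! · (f^{(1)}(46) − f^{(1)}(9)) = 1/12 · (-2.05474e-05 − (-0.00274348)) = 0.000226911.
Partial sum through k=1: 0.0960080.
Correction k=2: B_{4}/4! · (f^{(3)}(46) − f^{(3)}(9)) = −1/720 · (-1.16526e-07 − (-0.000406442)) = -5.64341e-07.
Partial sum through k=2: 0.0960075.
Correction k=3: B_{6}/6! · (f^{(5)}(46) − f^{(5)}(9)) = 1/30240 · (-1.65207e-09 − (-0.000150534)) = 4.97793e-09.
Partial sum through k=3: 0.0960075.
Correction k=4: B_{8}/8! · (f^{(7)}(46) − f^{(7)}(9)) = −1/1209600 · (-4.37220e-11 − (-0.000104073)) = -8.60391e-11.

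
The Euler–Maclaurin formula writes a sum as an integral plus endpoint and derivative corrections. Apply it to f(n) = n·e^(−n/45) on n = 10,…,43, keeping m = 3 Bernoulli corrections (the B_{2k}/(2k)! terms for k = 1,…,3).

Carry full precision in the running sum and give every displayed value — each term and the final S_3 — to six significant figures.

S_3 ≈ 471.037

∫_10^43 x·e^(−x/45) dx evaluates to 458.815.
Boundary: ½(f(10) + f(43)) = ½(8.00737 + 16.5377) = 12.2726.
Integral + boundary = 471.088.
k=1: B_{2}/(2)! × [f^{(1)}(43) − f^{(1)}(10)] = 1/12 × (0.0170933 − 0.622796) = -0.0504752.
Partial sum through k=1: 471.037.
k=2: B_{4}/(4)! × [f^{(3)}(43) − f^{(3)}(10)] = −1/720 × (0.000388291 − 0.00109841) = 9.86269e-07.
Partial sum through k=2: 471.037.
k=3: B_{6}/(6)! × [f^{(5)}(43) − f^{(5)}(10)] = 1/30240 × (3.79329e-07 − 9.32966e-07) = -1.83081e-11.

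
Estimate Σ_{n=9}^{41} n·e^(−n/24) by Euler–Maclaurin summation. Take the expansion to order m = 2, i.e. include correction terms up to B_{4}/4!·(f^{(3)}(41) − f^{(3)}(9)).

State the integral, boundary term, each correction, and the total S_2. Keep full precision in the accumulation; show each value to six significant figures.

Integral: ∫_9^41 x·e^(−x/24) dx = 261.712.
Boundary: ½(f(9) + f(41)) = ½(6.18560 + 7.42787) = 6.80674.
So far: 268.519.
k=1: B_{2}/(2)! × [f^{(1)}(41) − f^{(1)}(9)] = 1/12 × (-0.128327 − 0.429556) = -0.0464902.
Running total after k=1: 268.472.
k=2: B_{4}/(4)! × [f^{(3)}(41) − f^{(3)}(9)] = −1/720 × (0.000406264 − 0.00313218) = 3.78599e-06.

S_2 ≈ 268.472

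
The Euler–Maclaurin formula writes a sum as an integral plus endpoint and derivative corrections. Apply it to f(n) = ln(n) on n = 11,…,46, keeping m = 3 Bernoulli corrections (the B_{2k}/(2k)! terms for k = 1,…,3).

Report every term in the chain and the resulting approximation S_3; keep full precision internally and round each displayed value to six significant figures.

S_3 ≈ 117.848

∫_11^46 ln(x) dx evaluates to 114.741.
Boundary: ½(f(11) + f(46)) = ½(2.39790 + 3.82864) = 3.11327.
Running total after boundary: 117.854.
k=1: B_{2}/(2)! × [f^{(1)}(46) − f^{(1)}(11)] = 1/12 × (0.0217391 − 0.0909091) = -0.00576416.
Partial sum through k=1: 117.848.
k=2: B_{4}/(4)! × [f^{(3)}(46) − f^{(3)}(11)] = −1/720 × (2.05474e-05 − 0.00150263) = 2.05845e-06.
Partial sum through k=2: 117.848.
k=3: B_{6}/(6)! × [f^{(5)}(46) − f^{(5)}(11)] = 1/30240 × (1.16526e-07 − 0.000149021) = -4.92409e-09.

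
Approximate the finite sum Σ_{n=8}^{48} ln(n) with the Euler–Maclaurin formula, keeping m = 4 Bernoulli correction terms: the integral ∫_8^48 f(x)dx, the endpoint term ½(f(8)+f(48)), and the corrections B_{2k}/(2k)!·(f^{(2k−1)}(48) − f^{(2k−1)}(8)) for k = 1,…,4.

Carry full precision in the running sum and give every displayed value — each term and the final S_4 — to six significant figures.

Integral: ∫_8^48 ln(x) dx = 129.182.
½[f(8) + f(48)] = ½[2.07944 + 3.87120] = 2.97532.
Integral + boundary = 132.157.
k=1: B_{2}/(2)! × [f^{(1)}(48) − f^{(1)}(8)] = 1/12 × (0.0208333 − 0.125000) = -0.00868056.
After k=1: 132.149.
k=2: B_{4}/(4)! × [f^{(3)}(48) − f^{(3)}(8)] = −1/720 × (1.80845e-05 − 0.00390625) = 5.40023e-06.
After k=2: 132.149.
k=3: B_{6}/(6)! × [f^{(5)}(48) − f^{(5)}(8)] = 1/30240 × (9.41901e-08 − 0.000732422) = -2.42172e-08.
After k=3: 132.149.
k=4: B_{8}/(8)! × [f^{(7)}(48) − f^{(7)}(8)] = −1/1209600 × (1.22643e-09 − 0.000343323) = 2.83831e-10.

S_4 ≈ 132.149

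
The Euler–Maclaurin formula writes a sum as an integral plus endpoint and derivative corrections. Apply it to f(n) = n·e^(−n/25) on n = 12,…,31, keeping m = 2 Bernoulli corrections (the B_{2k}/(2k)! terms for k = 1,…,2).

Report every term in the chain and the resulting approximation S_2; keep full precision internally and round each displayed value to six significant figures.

∫_12^31 x·e^(−x/25) dx evaluates to 167.237.
Endpoint term: (f(12) + f(31))/2 = (7.42540 + 8.97091)/2 = 8.19816.
Running total after boundary: 175.435.
Correction k=1: B_{2}/2! · (f^{(1)}(31) − f^{(1)}(12)) = 1/12 · (-0.0694522 − 0.321767) = -0.0326016.
After k=1: 175.402.
Correction k=2: B_{4}/4! · (f^{(3)}(31) − f^{(3)}(12)) = −1/720 · (0.000814906 − 0.00249493) = 2.33337e-06.

S_2 ≈ 175.402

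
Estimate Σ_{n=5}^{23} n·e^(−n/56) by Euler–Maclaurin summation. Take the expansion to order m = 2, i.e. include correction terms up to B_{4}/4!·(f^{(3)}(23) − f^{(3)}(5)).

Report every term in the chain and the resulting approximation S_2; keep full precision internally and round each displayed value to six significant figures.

S_2 ≈ 200.204

∫_5^23 x·e^(−x/56) dx evaluates to 190.327.
½[f(5) + f(23)] = ½[4.57292 + 15.2531] = 9.91299.
Running total after boundary: 200.240.
k=1: B_{2}/(2)! × [f^{(1)}(23) − f^{(1)}(5)] = 1/12 × (0.390800 − 0.832925) = -0.0368437.
Partial sum through k=1: 200.204.
k=2: B_{4}/(4)! × [f^{(3)}(23) − f^{(3)}(5)] = −1/720 × (0.000547562 − 0.000848882) = 4.18500e-07.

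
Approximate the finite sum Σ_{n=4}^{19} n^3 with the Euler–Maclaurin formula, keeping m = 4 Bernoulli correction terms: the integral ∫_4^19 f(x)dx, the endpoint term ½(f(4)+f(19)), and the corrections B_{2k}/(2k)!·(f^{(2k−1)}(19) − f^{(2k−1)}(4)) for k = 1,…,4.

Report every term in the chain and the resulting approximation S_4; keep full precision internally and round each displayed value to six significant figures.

S_4 ≈ 36064.0

∫_4^19 x^3 dx evaluates to 32516.2.
Boundary: ½(f(4) + f(19)) = ½(64.0000 + 6859.00) = 3461.50.
So far: 35977.8.
Correction k=1: B_{2}/2! · (f^{(1)}(19) − f^{(1)}(4)) = 1/12 · (1083.00 − 48.0000) = 86.2500.
Partial sum through k=1: 36064.0.
Correction k=2: B_{4}/4! · (f^{(3)}(19) − f^{(3)}(4)) = −1/720 · (6.00000 − 6.00000) = 0.00000.
Partial sum through k=2: 36064.0.
Correction k=3: B_{6}/6! · (f^{(5)}(19) − f^{(5)}(4)) = 1/30240 · (0.00000 − 0.00000) = 0.00000.
Partial sum through k=3: 36064.0.
Correction k=4: B_{8}/8! · (f^{(7)}(19) − f^{(7)}(4)) = −1/1209600 · (0.00000 − 0.00000) = 0.00000.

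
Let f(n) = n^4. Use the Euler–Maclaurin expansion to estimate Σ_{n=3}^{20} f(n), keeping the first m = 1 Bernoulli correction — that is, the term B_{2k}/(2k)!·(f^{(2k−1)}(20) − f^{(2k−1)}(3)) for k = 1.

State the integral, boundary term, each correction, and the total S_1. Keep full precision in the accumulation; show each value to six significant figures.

The integral term ∫_3^20 x^4 dx = 639951.
½[f(3) + f(20)] = ½[81.0000 + 160000] = 80040.5.
So far: 719992.
Order-1 term: 1/12 · (32000.0 − 108.000) = 2657.67.

S_1 ≈ 722650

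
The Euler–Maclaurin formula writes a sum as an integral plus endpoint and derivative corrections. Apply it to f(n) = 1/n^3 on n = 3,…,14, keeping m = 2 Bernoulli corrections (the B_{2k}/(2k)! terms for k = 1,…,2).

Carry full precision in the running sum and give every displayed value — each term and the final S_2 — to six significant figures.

S_2 ≈ 0.0746709

The integral term ∫_3^14 1/x^3 dx = 0.0530045.
Endpoint term: (f(3) + f(14))/2 = (0.0370370 + 0.000364431)/2 = 0.0187007.
So far: 0.0717053.
Correction k=1: B_{2}/2! · (f^{(1)}(14) − f^{(1)}(3)) = 1/12 · (-7.80925e-05 − (-0.0370370)) = 0.00307991.
After k=1: 0.0747852.
Correction k=2: B_{4}/4! · (f^{(3)}(14) − f^{(3)}(3)) = −1/720 · (-7.96862e-06 − (-0.0823045)) = -0.000114301.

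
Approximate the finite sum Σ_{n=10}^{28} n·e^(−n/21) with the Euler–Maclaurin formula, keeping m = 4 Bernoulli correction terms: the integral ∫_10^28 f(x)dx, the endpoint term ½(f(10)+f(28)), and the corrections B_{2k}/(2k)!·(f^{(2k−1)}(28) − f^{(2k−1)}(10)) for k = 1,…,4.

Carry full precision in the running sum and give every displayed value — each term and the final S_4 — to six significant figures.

∫_10^28 x·e^(−x/21) dx evaluates to 133.124.
½[f(10) + f(28)] = ½[6.21145 + 7.38072] = 6.79609.
Integral + boundary = 139.920.
Order-1 term: 1/12 · (-0.0878657 − 0.325362) = -0.0344356.
After k=1: 139.886.
Order-2 term: −1/720 · (0.000996210 − 0.00355477) = 3.55355e-06.
After k=2: 139.886.
Order-3 term: 1/30240 · (4.96975e-06 − 1.44484e-05) = -3.13448e-10.
After k=3: 139.886.
Order-4 term: −1/1209600 · (1.74162e-08 − 4.72475e-08) = 2.46621e-14.

S_4 ≈ 139.886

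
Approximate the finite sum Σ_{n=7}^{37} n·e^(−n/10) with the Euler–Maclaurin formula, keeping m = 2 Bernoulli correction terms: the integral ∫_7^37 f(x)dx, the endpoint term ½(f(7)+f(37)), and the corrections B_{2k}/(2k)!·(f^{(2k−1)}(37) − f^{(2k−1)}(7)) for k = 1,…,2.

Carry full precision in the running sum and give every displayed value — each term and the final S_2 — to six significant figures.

∫_7^37 x·e^(−x/10) dx evaluates to 72.7994.
Endpoint term: (f(7) + f(37))/2 = (3.47610 + 0.914770)/2 = 2.19543.
So far: 74.9949.
Correction k=1: B_{2}/2! · (f^{(1)}(37) − f^{(1)}(7)) = 1/12 · (-0.0667535 − 0.148976) = -0.0179774.
After k=1: 74.9769.
Correction k=2: B_{4}/4! · (f^{(3)}(37) − f^{(3)}(7)) = −1/720 · (-0.000173065 − 0.0114215) = 1.61035e-05.

S_2 ≈ 74.9769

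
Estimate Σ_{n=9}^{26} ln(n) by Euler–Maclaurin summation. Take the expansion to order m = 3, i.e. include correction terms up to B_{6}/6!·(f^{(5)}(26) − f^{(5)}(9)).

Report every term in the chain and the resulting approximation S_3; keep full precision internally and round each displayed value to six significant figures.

The integral term ∫_9^26 ln(x) dx = 47.9355.
Endpoint term: (f(9) + f(26))/2 = (2.19722 + 3.25810)/2 = 2.72766.
Running total after boundary: 50.6631.
Order-1 term: 1/12 · (0.0384615 − 0.111111) = -0.00605413.
After k=1: 50.6571.
Order-2 term: −1/720 · (0.000113792 − 0.00274348) = 3.65235e-06.
After k=2: 50.6571.
Order-3 term: 1/30240 · (2.01997e-06 − 0.000406442) = -1.33737e-08.

S_3 ≈ 50.6571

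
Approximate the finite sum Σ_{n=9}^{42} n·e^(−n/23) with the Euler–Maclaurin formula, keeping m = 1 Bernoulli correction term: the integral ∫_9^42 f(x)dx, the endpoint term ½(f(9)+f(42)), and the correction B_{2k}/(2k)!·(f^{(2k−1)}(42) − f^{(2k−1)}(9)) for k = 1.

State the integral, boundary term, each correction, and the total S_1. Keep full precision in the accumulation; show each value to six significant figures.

The integral term ∫_9^42 x·e^(−x/23) dx = 256.906.
Endpoint term: (f(9) + f(42))/2 = (6.08557 + 6.76379)/2 = 6.42468.
Running total after boundary: 263.330.
Correction k=1: B_{2}/2! · (f^{(1)}(42) − f^{(1)}(9)) = 1/12 · (-0.133035 − 0.411584) = -0.0453850.

S_1 ≈ 263.285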